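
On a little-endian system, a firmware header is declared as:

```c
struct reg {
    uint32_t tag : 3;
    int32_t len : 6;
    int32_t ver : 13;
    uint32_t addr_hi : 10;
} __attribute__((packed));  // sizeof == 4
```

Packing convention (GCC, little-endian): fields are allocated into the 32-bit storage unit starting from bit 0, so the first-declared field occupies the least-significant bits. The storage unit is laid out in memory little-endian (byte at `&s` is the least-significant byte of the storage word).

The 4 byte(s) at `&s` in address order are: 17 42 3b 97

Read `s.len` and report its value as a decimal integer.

2

[0]=0x17 [1]=0x42 [2]=0x3b [3]=0x97 (little-endian) → word 0x973b4217
tag:3 @ bit 0 → (0x973b4217>>0)&0x7 = 0x7
len:6 @ bit 3 → (0x973b4217>>3)&0x3f = 0x2  ←
ver:13 @ bit 9 → (0x973b4217>>9)&0x1fff = 0x1da1
addr_hi:10 @ bit 22 → (0x973b4217>>22)&0x3ff = 0x25c
len signed 6b, MSB=0: value = 2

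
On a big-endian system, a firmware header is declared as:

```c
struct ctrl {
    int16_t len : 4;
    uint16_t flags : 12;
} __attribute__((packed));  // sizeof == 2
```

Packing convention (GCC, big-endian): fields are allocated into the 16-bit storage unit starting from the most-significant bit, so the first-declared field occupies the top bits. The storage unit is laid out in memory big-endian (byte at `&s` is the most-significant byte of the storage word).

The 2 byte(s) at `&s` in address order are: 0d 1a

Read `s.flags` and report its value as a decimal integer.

3354

[0]=0x0d [1]=0x1a (big-endian) → word 0x0d1a
len:4 @ bit 12 → (0x0d1a>>12)&0xf = 0x0
flags:12 @ bit 0 → (0x0d1a>>0)&0xfff = 0xd1a  ←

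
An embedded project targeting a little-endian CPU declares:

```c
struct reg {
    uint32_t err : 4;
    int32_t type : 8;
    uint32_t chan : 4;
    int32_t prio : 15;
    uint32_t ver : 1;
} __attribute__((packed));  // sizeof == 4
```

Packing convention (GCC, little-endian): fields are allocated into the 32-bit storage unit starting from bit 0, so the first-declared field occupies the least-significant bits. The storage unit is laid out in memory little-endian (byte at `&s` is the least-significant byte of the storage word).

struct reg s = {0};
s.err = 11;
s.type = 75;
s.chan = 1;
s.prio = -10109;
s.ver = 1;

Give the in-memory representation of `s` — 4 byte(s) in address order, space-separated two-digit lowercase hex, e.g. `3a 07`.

err:4 = 11 → 0xb << 0 → word 0x0000000b
type:8 = 75 → 0x4b << 4 → word 0x000004bb
chan:4 = 1 → 0x1 << 12 → word 0x000014bb
prio:15 = -10109 → 0x5883 << 16 → word 0x588314bb
ver:1 = 1 → 0x1 << 31 → word 0xd88314bb
word = 0xd88314bb → little-endian bytes:
  [0]=0xbb  [1]=0x14  [2]=0x83  [3]=0xd8

bb 14 83 d8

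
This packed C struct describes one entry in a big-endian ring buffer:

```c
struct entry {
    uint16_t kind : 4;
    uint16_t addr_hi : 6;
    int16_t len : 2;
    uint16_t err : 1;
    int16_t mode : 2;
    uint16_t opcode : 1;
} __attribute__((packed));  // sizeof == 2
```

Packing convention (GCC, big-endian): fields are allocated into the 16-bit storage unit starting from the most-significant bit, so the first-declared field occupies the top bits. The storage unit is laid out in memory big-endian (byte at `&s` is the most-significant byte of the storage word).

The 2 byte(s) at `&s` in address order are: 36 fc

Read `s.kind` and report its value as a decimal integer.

[0]=0x36 [1]=0xfc (big-endian) → word 0x36fc
kind:4 @ bit 12 → (0x36fc>>12)&0xf = 0x3  ←
addr_hi:6 @ bit 6 → (0x36fc>>6)&0x3f = 0x1b
len:2 @ bit 4 → (0x36fc>>4)&0x3 = 0x3
err:1 @ bit 3 → (0x36fc>>3)&0x1 = 0x1
mode:2 @ bit 1 → (0x36fc>>1)&0x3 = 0x2
opcode:1 @ bit 0 → (0x36fc>>0)&0x1 = 0x0

3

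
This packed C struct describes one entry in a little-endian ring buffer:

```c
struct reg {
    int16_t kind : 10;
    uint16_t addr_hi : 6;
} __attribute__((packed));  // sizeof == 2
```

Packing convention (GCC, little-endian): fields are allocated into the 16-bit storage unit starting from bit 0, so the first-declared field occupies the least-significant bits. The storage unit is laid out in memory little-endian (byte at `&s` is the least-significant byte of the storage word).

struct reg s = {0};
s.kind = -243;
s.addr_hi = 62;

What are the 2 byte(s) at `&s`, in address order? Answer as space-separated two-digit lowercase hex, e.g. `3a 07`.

0d fb

kind (10b) val=-243 bits=0x30d at bit 0: 0x030d
addr_hi (6b) val=62 bits=0x3e at bit 10: 0xfb0d
word = 0xfb0d → little-endian bytes:
  [0]=0x0d  [1]=0xfb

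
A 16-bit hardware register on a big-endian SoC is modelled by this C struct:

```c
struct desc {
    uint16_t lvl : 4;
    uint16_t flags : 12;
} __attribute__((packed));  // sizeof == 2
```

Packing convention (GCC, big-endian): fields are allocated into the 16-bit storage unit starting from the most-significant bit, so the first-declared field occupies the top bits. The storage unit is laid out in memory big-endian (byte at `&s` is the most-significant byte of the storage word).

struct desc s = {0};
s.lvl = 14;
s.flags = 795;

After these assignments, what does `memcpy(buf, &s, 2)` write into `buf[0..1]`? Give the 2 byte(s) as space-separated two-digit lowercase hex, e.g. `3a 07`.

e3 1b

lvl (4b) val=14 bits=0xe at bit 12: 0xe000
flags (12b) val=795 bits=0x31b at bit 0: 0xe31b
word = 0xe31b → big-endian bytes:
  [0]=0xe3  [1]=0x1b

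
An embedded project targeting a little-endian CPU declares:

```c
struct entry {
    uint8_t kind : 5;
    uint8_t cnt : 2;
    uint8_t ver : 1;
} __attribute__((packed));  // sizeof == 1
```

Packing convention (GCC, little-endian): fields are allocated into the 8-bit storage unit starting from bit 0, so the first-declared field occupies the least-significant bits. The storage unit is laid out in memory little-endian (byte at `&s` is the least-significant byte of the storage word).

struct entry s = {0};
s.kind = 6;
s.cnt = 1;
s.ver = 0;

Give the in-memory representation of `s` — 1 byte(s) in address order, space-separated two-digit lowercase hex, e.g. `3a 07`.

26

kind:5 = 6 → 0x6 << 0 → word 0x06
cnt:2 = 1 → 0x1 << 5 → word 0x26
ver:1 = 0 → 0x0 << 7 → word 0x26
word = 0x26 → little-endian bytes:
  [0]=0x26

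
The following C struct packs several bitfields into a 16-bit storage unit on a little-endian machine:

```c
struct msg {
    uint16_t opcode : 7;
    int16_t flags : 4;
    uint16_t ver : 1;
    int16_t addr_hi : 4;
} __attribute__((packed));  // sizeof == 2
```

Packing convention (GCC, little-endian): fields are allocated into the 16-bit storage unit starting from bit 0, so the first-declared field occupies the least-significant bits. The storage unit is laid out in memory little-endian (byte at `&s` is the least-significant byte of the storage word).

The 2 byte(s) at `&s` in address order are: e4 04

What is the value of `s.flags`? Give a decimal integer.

[0]=0xe4 [1]=0x04 (little-endian) → word 0x04e4
opcode:7 @ bit 0 → (0x04e4>>0)&0x7f = 0x64
flags:4 @ bit 7 → (0x04e4>>7)&0xf = 0x9  ←
ver:1 @ bit 11 → (0x04e4>>11)&0x1 = 0x0
addr_hi:4 @ bit 12 → (0x04e4>>12)&0xf = 0x0
flags signed 4b, MSB=1: 9 - 16 = -7

-7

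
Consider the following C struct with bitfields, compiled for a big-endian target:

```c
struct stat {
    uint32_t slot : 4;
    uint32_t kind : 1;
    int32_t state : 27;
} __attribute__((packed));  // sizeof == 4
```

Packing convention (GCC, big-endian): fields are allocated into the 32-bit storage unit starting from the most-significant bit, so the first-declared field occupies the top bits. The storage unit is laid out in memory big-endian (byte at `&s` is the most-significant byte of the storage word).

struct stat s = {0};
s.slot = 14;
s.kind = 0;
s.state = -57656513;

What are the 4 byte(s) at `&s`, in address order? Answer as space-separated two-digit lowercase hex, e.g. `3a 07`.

e4 90 3b 3f

slot:4 = 14 → 0xe << 28 → word 0xe0000000
kind:1 = 0 → 0x0 << 27 → word 0xe0000000
state:27 = -57656513 → 0x4903b3f << 0 → word 0xe4903b3f
word = 0xe4903b3f → big-endian bytes:
  [0]=0xe4  [1]=0x90  [2]=0x3b  [3]=0x3f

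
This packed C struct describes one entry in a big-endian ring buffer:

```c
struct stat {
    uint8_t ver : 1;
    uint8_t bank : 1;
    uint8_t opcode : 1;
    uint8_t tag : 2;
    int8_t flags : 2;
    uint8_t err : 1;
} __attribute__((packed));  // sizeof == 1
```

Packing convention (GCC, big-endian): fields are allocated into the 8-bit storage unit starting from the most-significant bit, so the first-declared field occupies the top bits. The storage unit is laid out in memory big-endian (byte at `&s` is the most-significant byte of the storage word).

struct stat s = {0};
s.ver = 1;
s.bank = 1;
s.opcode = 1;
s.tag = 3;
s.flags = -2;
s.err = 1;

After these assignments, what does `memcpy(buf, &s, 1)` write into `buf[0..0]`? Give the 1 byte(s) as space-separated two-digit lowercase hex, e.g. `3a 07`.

fd

ver:1 = 1 → 0x1 << 7 → word 0x80
bank:1 = 1 → 0x1 << 6 → word 0xc0
opcode:1 = 1 → 0x1 << 5 → word 0xe0
tag:2 = 3 → 0x3 << 3 → word 0xf8
flags:2 = -2 → 0x2 << 1 → word 0xfc
err:1 = 1 → 0x1 << 0 → word 0xfd
word = 0xfd → big-endian bytes:
  [0]=0xfd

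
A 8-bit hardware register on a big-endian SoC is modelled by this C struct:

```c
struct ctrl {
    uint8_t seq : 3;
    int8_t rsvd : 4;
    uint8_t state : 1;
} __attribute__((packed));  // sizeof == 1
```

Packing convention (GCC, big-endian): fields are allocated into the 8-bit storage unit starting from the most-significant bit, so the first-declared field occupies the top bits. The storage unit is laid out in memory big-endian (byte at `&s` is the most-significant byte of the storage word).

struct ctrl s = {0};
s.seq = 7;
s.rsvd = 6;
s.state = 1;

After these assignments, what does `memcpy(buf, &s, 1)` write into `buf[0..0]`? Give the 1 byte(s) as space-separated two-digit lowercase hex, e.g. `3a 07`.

ed

[5+:3] seq=7 & 0x7 = 0x7; word=0xe0
[1+:4] rsvd=6 & 0xf = 0x6; word=0xec
[0+:1] state=1 & 0x1 = 0x1; word=0xed
word = 0xed → big-endian bytes:
  [0]=0xed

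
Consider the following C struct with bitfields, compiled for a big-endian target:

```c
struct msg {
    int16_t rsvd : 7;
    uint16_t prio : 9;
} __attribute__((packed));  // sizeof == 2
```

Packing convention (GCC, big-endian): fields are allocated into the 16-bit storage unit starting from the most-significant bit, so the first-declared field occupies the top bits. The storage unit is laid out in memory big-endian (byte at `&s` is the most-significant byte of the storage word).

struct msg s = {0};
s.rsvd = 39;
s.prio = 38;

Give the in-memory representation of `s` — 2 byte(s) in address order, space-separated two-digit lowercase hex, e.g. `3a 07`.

4e 26

[9+:7] rsvd=39 & 0x7f = 0x27; word=0x4e00
[0+:9] prio=38 & 0x1ff = 0x26; word=0x4e26
word = 0x4e26 → big-endian bytes:
  [0]=0x4e  [1]=0x26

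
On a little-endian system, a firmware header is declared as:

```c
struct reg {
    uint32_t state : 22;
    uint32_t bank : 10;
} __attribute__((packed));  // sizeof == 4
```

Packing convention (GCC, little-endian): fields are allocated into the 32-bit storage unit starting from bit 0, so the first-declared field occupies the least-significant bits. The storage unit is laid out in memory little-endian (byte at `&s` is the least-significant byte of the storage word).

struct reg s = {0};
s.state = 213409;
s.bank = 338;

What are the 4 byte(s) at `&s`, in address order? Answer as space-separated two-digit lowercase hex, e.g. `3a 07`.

state (22b) val=213409 bits=0x341a1 at bit 0: 0x000341a1
bank (10b) val=338 bits=0x152 at bit 22: 0x548341a1
word = 0x548341a1 → little-endian bytes:
  [0]=0xa1  [1]=0x41  [2]=0x83  [3]=0x54

a1 41 83 54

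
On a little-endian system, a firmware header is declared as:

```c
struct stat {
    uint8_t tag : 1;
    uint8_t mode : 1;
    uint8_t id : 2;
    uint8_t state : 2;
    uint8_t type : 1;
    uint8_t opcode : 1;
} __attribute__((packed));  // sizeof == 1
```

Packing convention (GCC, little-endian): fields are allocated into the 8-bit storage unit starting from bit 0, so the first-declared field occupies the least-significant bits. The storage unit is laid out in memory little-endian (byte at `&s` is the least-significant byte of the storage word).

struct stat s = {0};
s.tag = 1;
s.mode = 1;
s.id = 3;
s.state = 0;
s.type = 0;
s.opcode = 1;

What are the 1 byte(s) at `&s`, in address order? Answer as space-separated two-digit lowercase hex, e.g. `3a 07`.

tag (1b) val=1 bits=0x1 at bit 0: 0x01
mode (1b) val=1 bits=0x1 at bit 1: 0x03
id (2b) val=3 bits=0x3 at bit 2: 0x0f
state (2b) val=0 bits=0x0 at bit 4: 0x0f
type (1b) val=0 bits=0x0 at bit 6: 0x0f
opcode (1b) val=1 bits=0x1 at bit 7: 0x8f
word = 0x8f → little-endian bytes:
  [0]=0x8f

8f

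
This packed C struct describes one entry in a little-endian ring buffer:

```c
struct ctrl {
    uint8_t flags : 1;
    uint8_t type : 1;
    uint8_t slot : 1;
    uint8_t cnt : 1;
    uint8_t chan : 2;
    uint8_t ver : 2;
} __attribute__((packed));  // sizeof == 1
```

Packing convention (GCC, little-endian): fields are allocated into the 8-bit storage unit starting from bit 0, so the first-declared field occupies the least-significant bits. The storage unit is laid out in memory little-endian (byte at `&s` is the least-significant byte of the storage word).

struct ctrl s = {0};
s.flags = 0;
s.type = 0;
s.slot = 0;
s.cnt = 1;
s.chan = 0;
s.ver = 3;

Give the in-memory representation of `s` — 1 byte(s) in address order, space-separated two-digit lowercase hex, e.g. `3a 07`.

[0+:1] flags=0 & 0x1 = 0x0; word=0x00
[1+:1] type=0 & 0x1 = 0x0; word=0x00
[2+:1] slot=0 & 0x1 = 0x0; word=0x00
[3+:1] cnt=1 & 0x1 = 0x1; word=0x08
[4+:2] chan=0 & 0x3 = 0x0; word=0x08
[6+:2] ver=3 & 0x3 = 0x3; word=0xc8
word = 0xc8 → little-endian bytes:
  [0]=0xc8

c8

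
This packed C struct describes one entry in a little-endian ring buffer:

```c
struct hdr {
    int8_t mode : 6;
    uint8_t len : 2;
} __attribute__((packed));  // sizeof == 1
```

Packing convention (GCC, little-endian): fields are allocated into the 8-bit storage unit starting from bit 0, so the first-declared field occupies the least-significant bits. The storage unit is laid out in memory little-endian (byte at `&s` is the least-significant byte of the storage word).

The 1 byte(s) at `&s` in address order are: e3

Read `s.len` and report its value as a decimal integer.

[0]=0xe3 (little-endian) → word 0xe3
mode:6 @ bit 0 → (0xe3>>0)&0x3f = 0x23
len:2 @ bit 6 → (0xe3>>6)&0x3 = 0x3  ←

3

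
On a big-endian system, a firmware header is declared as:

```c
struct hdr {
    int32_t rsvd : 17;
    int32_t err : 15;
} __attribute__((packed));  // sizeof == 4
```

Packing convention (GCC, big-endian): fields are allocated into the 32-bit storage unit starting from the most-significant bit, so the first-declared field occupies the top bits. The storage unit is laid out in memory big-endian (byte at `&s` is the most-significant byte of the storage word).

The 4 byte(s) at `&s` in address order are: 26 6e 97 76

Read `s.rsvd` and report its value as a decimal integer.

19677

[0]=0x26 [1]=0x6e [2]=0x97 [3]=0x76 (big-endian) → word 0x266e9776
rsvd:17 @ bit 15 → (0x266e9776>>15)&0x1ffff = 0x4cdd  ←
err:15 @ bit 0 → (0x266e9776>>0)&0x7fff = 0x1776
rsvd signed 17b, MSB=0: value = 19677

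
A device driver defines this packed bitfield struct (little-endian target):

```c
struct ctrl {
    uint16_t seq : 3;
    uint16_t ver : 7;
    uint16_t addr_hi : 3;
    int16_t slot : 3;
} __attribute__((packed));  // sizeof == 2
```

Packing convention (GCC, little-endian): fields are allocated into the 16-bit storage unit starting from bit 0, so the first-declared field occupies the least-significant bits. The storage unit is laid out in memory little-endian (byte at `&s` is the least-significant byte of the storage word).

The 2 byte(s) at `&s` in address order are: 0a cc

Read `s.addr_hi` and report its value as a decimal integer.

3

[0]=0x0a [1]=0xcc (little-endian) → word 0xcc0a
seq:3 @ bit 0 → (0xcc0a>>0)&0x7 = 0x2
ver:7 @ bit 3 → (0xcc0a>>3)&0x7f = 0x1
addr_hi:3 @ bit 10 → (0xcc0a>>10)&0x7 = 0x3  ←
slot:3 @ bit 13 → (0xcc0a>>13)&0x7 = 0x6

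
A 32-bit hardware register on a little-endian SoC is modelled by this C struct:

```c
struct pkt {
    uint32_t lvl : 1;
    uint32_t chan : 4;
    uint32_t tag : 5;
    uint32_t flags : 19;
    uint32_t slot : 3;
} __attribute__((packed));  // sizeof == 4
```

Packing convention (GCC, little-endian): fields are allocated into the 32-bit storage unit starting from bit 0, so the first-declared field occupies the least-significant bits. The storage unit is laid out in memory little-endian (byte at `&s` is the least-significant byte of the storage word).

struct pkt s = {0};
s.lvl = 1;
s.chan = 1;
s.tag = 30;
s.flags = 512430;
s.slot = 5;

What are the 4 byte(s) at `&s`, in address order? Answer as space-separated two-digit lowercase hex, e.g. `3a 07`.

c3 bb 46 bf

lvl (1b) val=1 bits=0x1 at bit 0: 0x00000001
chan (4b) val=1 bits=0x1 at bit 1: 0x00000003
tag (5b) val=30 bits=0x1e at bit 5: 0x000003c3
flags (19b) val=512430 bits=0x7d1ae at bit 10: 0x1f46bbc3
slot (3b) val=5 bits=0x5 at bit 29: 0xbf46bbc3
word = 0xbf46bbc3 → little-endian bytes:
  [0]=0xc3  [1]=0xbb  [2]=0x46  [3]=0xbf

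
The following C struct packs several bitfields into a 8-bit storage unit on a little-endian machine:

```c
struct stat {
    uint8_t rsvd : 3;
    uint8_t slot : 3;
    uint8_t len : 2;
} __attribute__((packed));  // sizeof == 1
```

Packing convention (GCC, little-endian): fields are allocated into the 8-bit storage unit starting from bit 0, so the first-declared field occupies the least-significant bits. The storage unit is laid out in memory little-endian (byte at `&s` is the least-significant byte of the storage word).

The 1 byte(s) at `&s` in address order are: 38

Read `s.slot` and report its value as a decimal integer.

7

[0]=0x38 (little-endian) → word 0x38
rsvd:3 @ bit 0 → (0x38>>0)&0x7 = 0x0
slot:3 @ bit 3 → (0x38>>3)&0x7 = 0x7  ←
len:2 @ bit 6 → (0x38>>6)&0x3 = 0x0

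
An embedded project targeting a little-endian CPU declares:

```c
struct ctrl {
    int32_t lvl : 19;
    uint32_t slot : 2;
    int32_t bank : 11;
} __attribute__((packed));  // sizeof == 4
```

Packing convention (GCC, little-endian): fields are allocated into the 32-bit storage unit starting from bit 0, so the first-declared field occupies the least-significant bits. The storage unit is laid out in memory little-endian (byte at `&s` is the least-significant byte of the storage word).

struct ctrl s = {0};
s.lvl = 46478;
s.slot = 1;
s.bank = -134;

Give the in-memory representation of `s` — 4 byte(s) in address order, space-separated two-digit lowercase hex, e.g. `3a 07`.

8e b5 48 ef

[0+:19] lvl=46478 & 0x7ffff = 0xb58e; word=0x0000b58e
[19+:2] slot=1 & 0x3 = 0x1; word=0x0008b58e
[21+:11] bank=-134 & 0x7ff = 0x77a; word=0xef48b58e
word = 0xef48b58e → little-endian bytes:
  [0]=0x8e  [1]=0xb5  [2]=0x48  [3]=0xef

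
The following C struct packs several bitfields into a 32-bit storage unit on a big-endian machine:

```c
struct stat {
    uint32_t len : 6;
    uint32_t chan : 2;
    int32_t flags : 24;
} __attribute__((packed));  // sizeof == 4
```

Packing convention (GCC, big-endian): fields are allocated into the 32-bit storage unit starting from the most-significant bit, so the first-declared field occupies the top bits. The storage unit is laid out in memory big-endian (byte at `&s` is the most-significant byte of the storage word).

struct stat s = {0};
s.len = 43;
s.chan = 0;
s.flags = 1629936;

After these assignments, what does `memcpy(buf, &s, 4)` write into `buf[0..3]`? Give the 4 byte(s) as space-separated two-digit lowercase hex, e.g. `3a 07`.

ac 18 de f0

len (6b) val=43 bits=0x2b at bit 26: 0xac000000
chan (2b) val=0 bits=0x0 at bit 24: 0xac000000
flags (24b) val=1629936 bits=0x18def0 at bit 0: 0xac18def0
word = 0xac18def0 → big-endian bytes:
  [0]=0xac  [1]=0x18  [2]=0xde  [3]=0xf0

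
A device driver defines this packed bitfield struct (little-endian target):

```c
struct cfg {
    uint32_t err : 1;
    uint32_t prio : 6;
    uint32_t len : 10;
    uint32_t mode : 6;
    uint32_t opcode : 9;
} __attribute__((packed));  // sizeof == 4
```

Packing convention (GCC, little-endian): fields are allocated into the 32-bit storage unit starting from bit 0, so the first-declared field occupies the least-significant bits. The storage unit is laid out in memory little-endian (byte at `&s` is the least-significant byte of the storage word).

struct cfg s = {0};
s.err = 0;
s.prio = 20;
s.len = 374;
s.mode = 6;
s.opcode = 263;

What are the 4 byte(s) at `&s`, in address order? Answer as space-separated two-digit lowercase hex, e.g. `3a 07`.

err:1 = 0 → 0x0 << 0 → word 0x00000000
prio:6 = 20 → 0x14 << 1 → word 0x00000028
len:10 = 374 → 0x176 << 7 → word 0x0000bb28
mode:6 = 6 → 0x6 << 17 → word 0x000cbb28
opcode:9 = 263 → 0x107 << 23 → word 0x838cbb28
word = 0x838cbb28 → little-endian bytes:
  [0]=0x28  [1]=0xbb  [2]=0x8c  [3]=0x83

28 bb 8c 83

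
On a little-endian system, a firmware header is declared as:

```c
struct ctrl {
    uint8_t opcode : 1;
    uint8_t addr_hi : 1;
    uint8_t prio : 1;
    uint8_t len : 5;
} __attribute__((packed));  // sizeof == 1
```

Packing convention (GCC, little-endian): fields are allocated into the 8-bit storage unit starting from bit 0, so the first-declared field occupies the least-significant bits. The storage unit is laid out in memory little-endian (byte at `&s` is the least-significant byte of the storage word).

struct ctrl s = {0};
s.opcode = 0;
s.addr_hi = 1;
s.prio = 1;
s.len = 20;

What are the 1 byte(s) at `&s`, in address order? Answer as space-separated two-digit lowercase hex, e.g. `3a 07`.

opcode (1b) val=0 bits=0x0 at bit 0: 0x00
addr_hi (1b) val=1 bits=0x1 at bit 1: 0x02
prio (1b) val=1 bits=0x1 at bit 2: 0x06
len (5b) val=20 bits=0x14 at bit 3: 0xa6
word = 0xa6 → little-endian bytes:
  [0]=0xa6

a6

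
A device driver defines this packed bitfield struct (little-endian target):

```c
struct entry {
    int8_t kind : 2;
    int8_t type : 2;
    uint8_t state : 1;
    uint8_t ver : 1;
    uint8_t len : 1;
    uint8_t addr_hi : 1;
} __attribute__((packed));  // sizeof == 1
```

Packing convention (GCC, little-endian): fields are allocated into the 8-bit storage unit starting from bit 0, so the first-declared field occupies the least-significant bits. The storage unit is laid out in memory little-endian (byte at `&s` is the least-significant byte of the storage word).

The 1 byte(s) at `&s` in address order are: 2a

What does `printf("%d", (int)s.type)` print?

[0]=0x2a (little-endian) → word 0x2a
kind:2 @ bit 0 → (0x2a>>0)&0x3 = 0x2
type:2 @ bit 2 → (0x2a>>2)&0x3 = 0x2  ←
state:1 @ bit 4 → (0x2a>>4)&0x1 = 0x0
ver:1 @ bit 5 → (0x2a>>5)&0x1 = 0x1
len:1 @ bit 6 → (0x2a>>6)&0x1 = 0x0
addr_hi:1 @ bit 7 → (0x2a>>7)&0x1 = 0x0
type signed 2b, MSB=1: 2 - 4 = -2

-2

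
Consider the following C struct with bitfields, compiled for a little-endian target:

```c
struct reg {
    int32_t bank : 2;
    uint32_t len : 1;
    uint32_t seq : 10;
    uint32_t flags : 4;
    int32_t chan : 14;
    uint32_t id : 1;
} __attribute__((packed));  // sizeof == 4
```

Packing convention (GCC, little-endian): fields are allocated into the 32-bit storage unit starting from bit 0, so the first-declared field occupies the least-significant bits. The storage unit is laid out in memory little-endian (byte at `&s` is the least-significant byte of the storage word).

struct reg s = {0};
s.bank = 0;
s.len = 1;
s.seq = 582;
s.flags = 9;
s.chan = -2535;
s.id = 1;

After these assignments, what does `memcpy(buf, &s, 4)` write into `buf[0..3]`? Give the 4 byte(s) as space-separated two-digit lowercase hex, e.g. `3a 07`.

[0+:2] bank=0 & 0x3 = 0x0; word=0x00000000
[2+:1] len=1 & 0x1 = 0x1; word=0x00000004
[3+:10] seq=582 & 0x3ff = 0x246; word=0x00001234
[13+:4] flags=9 & 0xf = 0x9; word=0x00013234
[17+:14] chan=-2535 & 0x3fff = 0x3619; word=0x6c333234
[31+:1] id=1 & 0x1 = 0x1; word=0xec333234
word = 0xec333234 → little-endian bytes:
  [0]=0x34  [1]=0x32  [2]=0x33  [3]=0xec

34 32 33 ec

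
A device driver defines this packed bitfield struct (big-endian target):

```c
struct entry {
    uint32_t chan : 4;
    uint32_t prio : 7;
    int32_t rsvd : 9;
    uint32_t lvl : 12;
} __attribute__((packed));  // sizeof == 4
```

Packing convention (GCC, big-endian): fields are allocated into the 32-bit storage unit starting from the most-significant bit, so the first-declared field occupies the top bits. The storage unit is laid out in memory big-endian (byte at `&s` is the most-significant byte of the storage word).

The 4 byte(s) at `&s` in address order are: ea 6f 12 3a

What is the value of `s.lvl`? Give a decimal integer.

570

[0]=0xea [1]=0x6f [2]=0x12 [3]=0x3a (big-endian) → word 0xea6f123a
chan:4 @ bit 28 → (0xea6f123a>>28)&0xf = 0xe
prio:7 @ bit 21 → (0xea6f123a>>21)&0x7f = 0x53
rsvd:9 @ bit 12 → (0xea6f123a>>12)&0x1ff = 0xf1
lvl:12 @ bit 0 → (0xea6f123a>>0)&0xfff = 0x23a  ←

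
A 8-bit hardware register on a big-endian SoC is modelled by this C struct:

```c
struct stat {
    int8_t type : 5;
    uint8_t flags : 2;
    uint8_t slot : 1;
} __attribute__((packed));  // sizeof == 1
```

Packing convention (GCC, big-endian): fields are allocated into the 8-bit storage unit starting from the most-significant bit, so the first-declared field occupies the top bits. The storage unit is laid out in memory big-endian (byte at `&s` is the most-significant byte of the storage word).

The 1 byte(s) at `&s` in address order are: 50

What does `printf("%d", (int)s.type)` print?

10

[0]=0x50 (big-endian) → word 0x50
type:5 @ bit 3 → (0x50>>3)&0x1f = 0xa  ←
flags:2 @ bit 1 → (0x50>>1)&0x3 = 0x0
slot:1 @ bit 0 → (0x50>>0)&0x1 = 0x0
type signed 5b, MSB=0: value = 10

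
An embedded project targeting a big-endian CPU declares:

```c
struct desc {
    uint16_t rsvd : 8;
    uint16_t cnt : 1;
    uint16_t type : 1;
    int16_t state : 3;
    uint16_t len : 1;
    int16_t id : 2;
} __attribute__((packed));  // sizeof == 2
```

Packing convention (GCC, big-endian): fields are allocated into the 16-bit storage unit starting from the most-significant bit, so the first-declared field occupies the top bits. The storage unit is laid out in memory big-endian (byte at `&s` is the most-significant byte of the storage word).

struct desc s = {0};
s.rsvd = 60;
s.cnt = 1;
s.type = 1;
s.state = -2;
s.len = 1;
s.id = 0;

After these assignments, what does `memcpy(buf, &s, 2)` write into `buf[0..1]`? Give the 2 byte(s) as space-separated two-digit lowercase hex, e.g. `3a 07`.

3c f4

rsvd:8 = 60 → 0x3c << 8 → word 0x3c00
cnt:1 = 1 → 0x1 << 7 → word 0x3c80
type:1 = 1 → 0x1 << 6 → word 0x3cc0
state:3 = -2 → 0x6 << 3 → word 0x3cf0
len:1 = 1 → 0x1 << 2 → word 0x3cf4
id:2 = 0 → 0x0 << 0 → word 0x3cf4
word = 0x3cf4 → big-endian bytes:
  [0]=0x3c  [1]=0xf4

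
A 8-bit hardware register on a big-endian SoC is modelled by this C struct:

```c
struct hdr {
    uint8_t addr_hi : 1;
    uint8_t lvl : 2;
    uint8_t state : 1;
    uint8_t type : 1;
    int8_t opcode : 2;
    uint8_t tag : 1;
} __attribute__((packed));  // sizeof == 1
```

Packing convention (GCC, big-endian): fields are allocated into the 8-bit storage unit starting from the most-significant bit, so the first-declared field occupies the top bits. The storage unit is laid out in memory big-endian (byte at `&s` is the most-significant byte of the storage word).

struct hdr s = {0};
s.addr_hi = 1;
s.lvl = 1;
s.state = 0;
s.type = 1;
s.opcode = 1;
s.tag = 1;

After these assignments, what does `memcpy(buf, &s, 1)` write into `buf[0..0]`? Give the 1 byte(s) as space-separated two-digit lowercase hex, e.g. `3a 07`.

addr_hi:1 = 1 → 0x1 << 7 → word 0x80
lvl:2 = 1 → 0x1 << 5 → word 0xa0
state:1 = 0 → 0x0 << 4 → word 0xa0
type:1 = 1 → 0x1 << 3 → word 0xa8
opcode:2 = 1 → 0x1 << 1 → word 0xaa
tag:1 = 1 → 0x1 << 0 → word 0xab
word = 0xab → big-endian bytes:
  [0]=0xab

ab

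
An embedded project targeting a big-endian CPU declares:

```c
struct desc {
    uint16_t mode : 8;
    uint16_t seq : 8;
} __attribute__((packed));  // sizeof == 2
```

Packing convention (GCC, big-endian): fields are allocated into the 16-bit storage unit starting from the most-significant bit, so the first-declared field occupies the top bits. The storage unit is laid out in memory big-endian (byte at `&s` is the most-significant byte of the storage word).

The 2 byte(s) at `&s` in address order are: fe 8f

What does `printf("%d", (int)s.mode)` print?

[0]=0xfe [1]=0x8f (big-endian) → word 0xfe8f
mode [8+:8] = (word>>8) & 0xff = 254  ←
seq [0+:8] = (word>>0) & 0xff = 143

254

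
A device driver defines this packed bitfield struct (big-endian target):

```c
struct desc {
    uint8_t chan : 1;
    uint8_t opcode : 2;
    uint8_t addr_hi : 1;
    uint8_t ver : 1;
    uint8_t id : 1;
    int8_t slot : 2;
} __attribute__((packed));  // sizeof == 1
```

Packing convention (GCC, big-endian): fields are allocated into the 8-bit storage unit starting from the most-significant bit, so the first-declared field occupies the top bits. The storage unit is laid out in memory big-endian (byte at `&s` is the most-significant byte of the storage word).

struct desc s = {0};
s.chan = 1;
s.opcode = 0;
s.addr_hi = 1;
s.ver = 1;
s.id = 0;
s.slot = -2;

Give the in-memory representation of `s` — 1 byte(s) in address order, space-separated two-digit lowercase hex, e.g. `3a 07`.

chan (1b) val=1 bits=0x1 at bit 7: 0x80
opcode (2b) val=0 bits=0x0 at bit 5: 0x80
addr_hi (1b) val=1 bits=0x1 at bit 4: 0x90
ver (1b) val=1 bits=0x1 at bit 3: 0x98
id (1b) val=0 bits=0x0 at bit 2: 0x98
slot (2b) val=-2 bits=0x2 at bit 0: 0x9a
word = 0x9a → big-endian bytes:
  [0]=0x9a

9a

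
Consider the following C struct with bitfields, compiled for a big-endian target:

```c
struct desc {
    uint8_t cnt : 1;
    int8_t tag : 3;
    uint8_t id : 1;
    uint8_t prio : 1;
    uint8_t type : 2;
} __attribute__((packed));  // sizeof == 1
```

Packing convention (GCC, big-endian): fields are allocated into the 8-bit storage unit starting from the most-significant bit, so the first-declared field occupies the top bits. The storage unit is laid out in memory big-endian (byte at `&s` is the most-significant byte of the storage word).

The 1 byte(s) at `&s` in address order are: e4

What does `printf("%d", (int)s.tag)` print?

[0]=0xe4 (big-endian) → word 0xe4
cnt:1 @ bit 7 → (0xe4>>7)&0x1 = 0x1
tag:3 @ bit 4 → (0xe4>>4)&0x7 = 0x6  ←
id:1 @ bit 3 → (0xe4>>3)&0x1 = 0x0
prio:1 @ bit 2 → (0xe4>>2)&0x1 = 0x1
type:2 @ bit 0 → (0xe4>>0)&0x3 = 0x0
tag signed 3b, MSB=1: 6 - 8 = -2

-2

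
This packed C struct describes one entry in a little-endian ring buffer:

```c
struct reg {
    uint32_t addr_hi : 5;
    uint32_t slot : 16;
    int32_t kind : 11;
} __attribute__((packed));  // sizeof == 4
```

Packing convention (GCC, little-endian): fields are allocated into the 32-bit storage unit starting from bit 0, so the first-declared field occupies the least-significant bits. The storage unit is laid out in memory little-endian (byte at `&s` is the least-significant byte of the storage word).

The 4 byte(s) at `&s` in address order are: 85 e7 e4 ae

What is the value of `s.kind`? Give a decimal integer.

[0]=0x85 [1]=0xe7 [2]=0xe4 [3]=0xae (little-endian) → word 0xaee4e785
addr_hi [0+:5] = (word>>0) & 0x1f = 5
slot [5+:16] = (word>>5) & 0xffff = 10044
kind [21+:11] = (word>>21) & 0x7ff = 1399  ←
kind signed 11b, MSB=1: 1399 - 2048 = -649

-649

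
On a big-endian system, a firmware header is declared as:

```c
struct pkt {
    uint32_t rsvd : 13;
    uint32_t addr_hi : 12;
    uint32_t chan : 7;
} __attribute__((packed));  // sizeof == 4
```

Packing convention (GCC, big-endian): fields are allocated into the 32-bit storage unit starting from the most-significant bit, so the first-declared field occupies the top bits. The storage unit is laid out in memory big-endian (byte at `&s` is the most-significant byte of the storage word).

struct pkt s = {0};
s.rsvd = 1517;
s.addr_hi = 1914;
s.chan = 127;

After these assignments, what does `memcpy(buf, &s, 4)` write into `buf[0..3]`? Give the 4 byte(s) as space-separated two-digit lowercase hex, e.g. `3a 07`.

2f 6b bd 7f

rsvd (13b) val=1517 bits=0x5ed at bit 19: 0x2f680000
addr_hi (12b) val=1914 bits=0x77a at bit 7: 0x2f6bbd00
chan (7b) val=127 bits=0x7f at bit 0: 0x2f6bbd7f
word = 0x2f6bbd7f → big-endian bytes:
  [0]=0x2f  [1]=0x6b  [2]=0xbd  [3]=0x7f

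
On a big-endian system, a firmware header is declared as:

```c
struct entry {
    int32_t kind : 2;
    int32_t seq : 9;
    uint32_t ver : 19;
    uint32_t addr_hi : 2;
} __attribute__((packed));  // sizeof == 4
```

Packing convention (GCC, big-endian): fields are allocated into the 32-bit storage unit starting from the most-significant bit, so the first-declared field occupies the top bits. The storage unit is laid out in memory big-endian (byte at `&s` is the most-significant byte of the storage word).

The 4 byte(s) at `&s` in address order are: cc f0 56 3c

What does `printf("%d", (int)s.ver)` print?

[0]=0xcc [1]=0xf0 [2]=0x56 [3]=0x3c (big-endian) → word 0xccf0563c
kind:2 @ bit 30 → (0xccf0563c>>30)&0x3 = 0x3
seq:9 @ bit 21 → (0xccf0563c>>21)&0x1ff = 0x67
ver:19 @ bit 2 → (0xccf0563c>>2)&0x7ffff = 0x4158f  ←
addr_hi:2 @ bit 0 → (0xccf0563c>>0)&0x3 = 0x0

267663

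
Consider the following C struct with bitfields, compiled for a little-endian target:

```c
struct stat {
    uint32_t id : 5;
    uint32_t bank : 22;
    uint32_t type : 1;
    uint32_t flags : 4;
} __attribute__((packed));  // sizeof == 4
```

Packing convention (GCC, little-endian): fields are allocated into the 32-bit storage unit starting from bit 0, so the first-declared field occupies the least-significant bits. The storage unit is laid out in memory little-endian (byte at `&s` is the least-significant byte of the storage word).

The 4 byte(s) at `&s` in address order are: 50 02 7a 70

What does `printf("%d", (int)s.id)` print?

[0]=0x50 [1]=0x02 [2]=0x7a [3]=0x70 (little-endian) → word 0x707a0250
id:5 @ bit 0 → (0x707a0250>>0)&0x1f = 0x10  ←
bank:22 @ bit 5 → (0x707a0250>>5)&0x3fffff = 0x3d012
type:1 @ bit 27 → (0x707a0250>>27)&0x1 = 0x0
flags:4 @ bit 28 → (0x707a0250>>28)&0xf = 0x7

16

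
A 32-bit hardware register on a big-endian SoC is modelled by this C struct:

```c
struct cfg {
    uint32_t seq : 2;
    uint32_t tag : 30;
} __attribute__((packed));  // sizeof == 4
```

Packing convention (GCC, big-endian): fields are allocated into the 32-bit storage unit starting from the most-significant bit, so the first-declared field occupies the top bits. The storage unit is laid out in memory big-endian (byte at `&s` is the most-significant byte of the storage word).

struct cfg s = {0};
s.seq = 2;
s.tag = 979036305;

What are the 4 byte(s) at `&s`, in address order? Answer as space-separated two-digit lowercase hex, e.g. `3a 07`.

ba 5a e8 91

seq:2 = 2 → 0x2 << 30 → word 0x80000000
tag:30 = 979036305 → 0x3a5ae891 << 0 → word 0xba5ae891
word = 0xba5ae891 → big-endian bytes:
  [0]=0xba  [1]=0x5a  [2]=0xe8  [3]=0x91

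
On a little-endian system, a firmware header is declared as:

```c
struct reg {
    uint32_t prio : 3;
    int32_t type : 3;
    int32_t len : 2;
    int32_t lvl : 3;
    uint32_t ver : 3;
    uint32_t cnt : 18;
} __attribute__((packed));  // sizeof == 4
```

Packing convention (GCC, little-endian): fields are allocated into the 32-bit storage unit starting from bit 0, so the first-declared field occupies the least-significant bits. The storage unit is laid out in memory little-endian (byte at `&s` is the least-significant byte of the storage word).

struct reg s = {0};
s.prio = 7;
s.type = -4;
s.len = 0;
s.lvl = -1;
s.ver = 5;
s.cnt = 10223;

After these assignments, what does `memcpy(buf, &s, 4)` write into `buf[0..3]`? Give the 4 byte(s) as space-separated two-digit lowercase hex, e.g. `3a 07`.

prio:3 = 7 → 0x7 << 0 → word 0x00000007
type:3 = -4 → 0x4 << 3 → word 0x00000027
len:2 = 0 → 0x0 << 6 → word 0x00000027
lvl:3 = -1 → 0x7 << 8 → word 0x00000727
ver:3 = 5 → 0x5 << 11 → word 0x00002f27
cnt:18 = 10223 → 0x27ef << 14 → word 0x09fbef27
word = 0x09fbef27 → little-endian bytes:
  [0]=0x27  [1]=0xef  [2]=0xfb  [3]=0x09

27 ef fb 09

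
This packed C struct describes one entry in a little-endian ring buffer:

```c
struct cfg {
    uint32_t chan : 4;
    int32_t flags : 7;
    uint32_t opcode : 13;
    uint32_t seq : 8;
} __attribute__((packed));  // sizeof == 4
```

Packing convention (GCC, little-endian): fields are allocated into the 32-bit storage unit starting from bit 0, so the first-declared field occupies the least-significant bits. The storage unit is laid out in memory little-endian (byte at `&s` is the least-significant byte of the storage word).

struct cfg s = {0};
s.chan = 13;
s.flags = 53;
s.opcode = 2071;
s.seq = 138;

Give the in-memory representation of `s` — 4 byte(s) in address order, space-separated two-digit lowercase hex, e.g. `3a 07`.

5d bb 40 8a

[0+:4] chan=13 & 0xf = 0xd; word=0x0000000d
[4+:7] flags=53 & 0x7f = 0x35; word=0x0000035d
[11+:13] opcode=2071 & 0x1fff = 0x817; word=0x0040bb5d
[24+:8] seq=138 & 0xff = 0x8a; word=0x8a40bb5d
word = 0x8a40bb5d → little-endian bytes:
  [0]=0x5d  [1]=0xbb  [2]=0x40  [3]=0x8a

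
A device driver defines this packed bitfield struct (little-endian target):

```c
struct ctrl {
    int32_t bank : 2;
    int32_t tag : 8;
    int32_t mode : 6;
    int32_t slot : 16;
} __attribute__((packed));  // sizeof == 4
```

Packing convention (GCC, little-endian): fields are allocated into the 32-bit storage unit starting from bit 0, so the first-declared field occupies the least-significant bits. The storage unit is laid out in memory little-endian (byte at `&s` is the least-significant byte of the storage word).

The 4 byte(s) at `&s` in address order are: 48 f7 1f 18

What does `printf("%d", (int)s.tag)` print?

-46

[0]=0x48 [1]=0xf7 [2]=0x1f [3]=0x18 (little-endian) → word 0x181ff748
bank [0+:2] = (word>>0) & 0x3 = 0
tag [2+:8] = (word>>2) & 0xff = 210  ←
mode [10+:6] = (word>>10) & 0x3f = 61
slot [16+:16] = (word>>16) & 0xffff = 6175
tag signed 8b, MSB=1: 210 - 256 = -46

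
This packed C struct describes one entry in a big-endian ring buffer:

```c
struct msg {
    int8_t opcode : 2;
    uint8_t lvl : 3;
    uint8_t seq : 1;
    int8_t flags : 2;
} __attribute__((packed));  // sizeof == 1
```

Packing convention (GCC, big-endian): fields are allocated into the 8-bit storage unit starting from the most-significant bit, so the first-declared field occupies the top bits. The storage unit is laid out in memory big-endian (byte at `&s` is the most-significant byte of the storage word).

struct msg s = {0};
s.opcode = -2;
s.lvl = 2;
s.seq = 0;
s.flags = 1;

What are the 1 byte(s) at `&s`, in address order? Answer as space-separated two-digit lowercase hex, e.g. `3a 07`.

opcode (2b) val=-2 bits=0x2 at bit 6: 0x80
lvl (3b) val=2 bits=0x2 at bit 3: 0x90
seq (1b) val=0 bits=0x0 at bit 2: 0x90
flags (2b) val=1 bits=0x1 at bit 0: 0x91
word = 0x91 → big-endian bytes:
  [0]=0x91

91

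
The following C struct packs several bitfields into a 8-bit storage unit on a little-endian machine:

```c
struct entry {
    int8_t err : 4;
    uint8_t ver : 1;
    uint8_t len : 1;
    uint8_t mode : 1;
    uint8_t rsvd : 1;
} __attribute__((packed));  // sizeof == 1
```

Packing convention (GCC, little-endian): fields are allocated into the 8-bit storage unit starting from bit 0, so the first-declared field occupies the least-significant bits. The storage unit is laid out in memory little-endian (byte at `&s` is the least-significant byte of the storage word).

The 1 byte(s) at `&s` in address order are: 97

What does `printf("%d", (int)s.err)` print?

7

[0]=0x97 (little-endian) → word 0x97
err [0+:4] = (word>>0) & 0xf = 7  ←
ver [4+:1] = (word>>4) & 0x1 = 1
len [5+:1] = (word>>5) & 0x1 = 0
mode [6+:1] = (word>>6) & 0x1 = 0
rsvd [7+:1] = (word>>7) & 0x1 = 1
err signed 4b, MSB=0: value = 7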